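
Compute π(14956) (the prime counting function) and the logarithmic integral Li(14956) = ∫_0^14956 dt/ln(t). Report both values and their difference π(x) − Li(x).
π(14956) = 1751;  Li(14956) ≈ 1772.05;  π(x) − Li(x) ≈ -21.05.

Direct count of primes ≤ 14956 gives π(14956) = 1751. Numerical evaluation of the logarithmic integral gives Li(14956) ≈ 1772.05. The difference π(x) − Li(x) ≈ -21.05 is typically negative for small/moderate x (Li(x) overestimates), though Littlewood's theorem shows this sign changes infinitely often.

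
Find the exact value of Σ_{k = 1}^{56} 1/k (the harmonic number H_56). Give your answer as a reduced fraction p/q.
H_56 = 252476961434436524654789/54749786241679275146400

Direct summation: H_56 = 1 + 1/2 + ... + 1/56. The least common denominator is lcm(1, ..., 56) = 164249358725037825439200; over this denominator the numerator is 164249358725037825439200 + 82124679362518912719600 + 54749786241679275146400 + 41062339681259456359800 + 32849871745007565087840 + 27374893120839637573200 + 23464194103576832205600 + 20531169840629728179900 + 18249928747226425048800 + 16424935872503782543920 + 14931759884094347767200 + 13687446560419818786600 + 12634566055772140418400 + 11732097051788416102800 + 10949957248335855029280 + 10265584920314864089950 + 9661726983825754437600 + 9124964373613212524400 + 8644703090791464496800 + 8212467936251891271960 + 7821398034525610735200 + 7465879942047173883600 + 7141276466305992410400 + 6843723280209909393300 + 6569974349001513017568 + 6317283027886070209200 + 6083309582408808349600 + 5866048525894208051400 + 5663770990518545704800 + 5474978624167927514640 + 5298366410485091143200 + 5132792460157432044975 + 4977253294698115922400 + 4830863491912877218800 + 4692838820715366441120 + 4562482186806606262200 + 4439171857433454741600 + 4322351545395732248400 + 4211522018590713472800 + 4106233968125945635980 + 4006081920122873791200 + 3910699017262805367600 + 3819752528489251754400 + 3732939971023586941800 + 3649985749445285009760 + 3570638233152996205200 + 3494667206915698413600 + 3421861640104954696650 + 3352027729082404600800 + 3284987174500756508784 + 3220575661275251479200 + 3158641513943035104600 + 3099044504245996706400 + 3041654791204404174800 + 2986351976818869553440 + 2933024262947104025700 = 757430884303309573964367, so H_56 = 757430884303309573964367/164249358725037825439200; reducing by gcd(757430884303309573964367, 164249358725037825439200) = 3 gives 252476961434436524654789/54749786241679275146400 ≈ 4.61147. (The PNT-adjacent estimate ln(56) + γ ≈ 4.60257 matches within O(1/n).)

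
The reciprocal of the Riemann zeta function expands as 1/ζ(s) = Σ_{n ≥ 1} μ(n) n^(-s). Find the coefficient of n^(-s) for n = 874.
μ(874) = -1

Factor n = 874 = 2 · 19 · 23. μ(n) = 0 if any exponent ≥ 2 (not squarefree); otherwise μ(n) = (−1)^{ω(n)} where ω(n) is the number of distinct prime factors. Applying: μ(874) = -1.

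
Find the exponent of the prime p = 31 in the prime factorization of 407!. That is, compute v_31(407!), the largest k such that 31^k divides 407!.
v_31(407!) = 13

Legendre's formula: v_p(n!) = Σ_{k ≥ 1} ⌊n / p^k⌋. For p = 31, n = 407, the terms are:
  ⌊407/31^1⌋ = ⌊407/31⌋ = 13
(the next term ⌊407/31^2⌋ = 0, terminating the sum). Summing: v_31(407!) = 13 = 13.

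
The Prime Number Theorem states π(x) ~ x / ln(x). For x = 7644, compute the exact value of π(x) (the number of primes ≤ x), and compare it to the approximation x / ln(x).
π(7644) = 970;  x/ln(x) ≈ 854.87;  relative error ≈ 11.87%.

Directly count primes up to 7644: π(7644) = 970. The PNT approximation gives 7644/ln(7644) ≈ 7644/8.94168 ≈ 854.87. Relative error (π(x) − x/ln(x)) / π(x) ≈ 11.87%; the approximation is known to undercount slightly (Li(x) is a better estimate).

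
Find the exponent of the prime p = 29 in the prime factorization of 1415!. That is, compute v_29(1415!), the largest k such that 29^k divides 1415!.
v_29(1415!) = 49

Legendre's formula: v_p(n!) = Σ_{k ≥ 1} ⌊n / p^k⌋. For p = 29, n = 1415, the terms are:
  ⌊1415/29^1⌋ = ⌊1415/29⌋ = 48
  ⌊1415/29^2⌋ = ⌊1415/841⌋ = 1
(the next term ⌊1415/29^3⌋ = 0, terminating the sum). Summing: v_29(1415!) = 48 + 1 = 49.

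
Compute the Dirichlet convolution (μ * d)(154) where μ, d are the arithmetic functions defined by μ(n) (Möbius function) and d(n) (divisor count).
(μ * d)(154) = 1

Divisors of 154: [1, 2, 7, 11, 14, 22, 77, 154]. For each d | 154:
  d = 1: μ(1) · d(154/1) = 1 · 8 = 8
  d = 2: μ(2) · d(154/2) = -1 · 4 = -4
  d = 7: μ(7) · d(154/7) = -1 · 4 = -4
  d = 11: μ(11) · d(154/11) = -1 · 4 = -4
  d = 14: μ(14) · d(154/14) = 1 · 2 = 2
  d = 22: μ(22) · d(154/22) = 1 · 2 = 2
  d = 77: μ(77) · d(154/77) = 1 · 2 = 2
  d = 154: μ(154) · d(154/154) = -1 · 1 = -1
Summing: (μ * d)(154) = 8 + -4 + -4 + -4 + 2 + 2 + 2 + -1 = 1.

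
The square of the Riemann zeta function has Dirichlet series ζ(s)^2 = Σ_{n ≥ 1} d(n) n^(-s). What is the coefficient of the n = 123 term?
d(123) = 4

ζ(s)^2 = (Σ 1/m^s)(Σ 1/k^s). The coefficient of 1/n^s in the product is the number of ordered pairs (m, k) with mk = n, which equals d(n). For n = 123, divisors are [1, 3, 41, 123], so d(123) = 4.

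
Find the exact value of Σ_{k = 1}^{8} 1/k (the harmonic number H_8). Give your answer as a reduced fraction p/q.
H_8 = 761/280

Direct summation: H_8 = 1 + 1/2 + ... + 1/8. The least common denominator is lcm(1, ..., 8) = 840; over this denominator the numerator is 840 + 420 + 280 + 210 + 168 + 140 + 120 + 105 = 2283, so H_8 = 2283/840; reducing by gcd(2283, 840) = 3 gives 761/280 ≈ 2.71786. (The PNT-adjacent estimate ln(8) + γ ≈ 2.65666 matches within O(1/n).)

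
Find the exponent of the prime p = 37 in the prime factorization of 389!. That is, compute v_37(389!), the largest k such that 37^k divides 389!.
v_37(389!) = 10

Legendre's formula: v_p(n!) = Σ_{k ≥ 1} ⌊n / p^k⌋. For p = 37, n = 389, the terms are:
  ⌊389/37^1⌋ = ⌊389/37⌋ = 10
(the next term ⌊389/37^2⌋ = 0, terminating the sum). Summing: v_37(389!) = 10 = 10.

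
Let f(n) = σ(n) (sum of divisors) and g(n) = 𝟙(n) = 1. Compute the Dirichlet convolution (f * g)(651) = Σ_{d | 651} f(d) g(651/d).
(σ * 𝟙)(651) = 1485

Divisors of 651: [1, 3, 7, 21, 31, 93, 217, 651]. For each d | 651:
  d = 1: σ(1) · 𝟙(651/1) = 1 · 1 = 1
  d = 3: σ(3) · 𝟙(651/3) = 4 · 1 = 4
  d = 7: σ(7) · 𝟙(651/7) = 8 · 1 = 8
  d = 21: σ(21) · 𝟙(651/21) = 32 · 1 = 32
  d = 31: σ(31) · 𝟙(651/31) = 32 · 1 = 32
  d = 93: σ(93) · 𝟙(651/93) = 128 · 1 = 128
  d = 217: σ(217) · 𝟙(651/217) = 256 · 1 = 256
  d = 651: σ(651) · 𝟙(651/651) = 1024 · 1 = 1024
Summing: (σ * 𝟙)(651) = 1 + 4 + 8 + 32 + 32 + 128 + 256 + 1024 = 1485.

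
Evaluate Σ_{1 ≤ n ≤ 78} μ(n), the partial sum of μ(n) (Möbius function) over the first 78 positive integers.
Σ_{n ≤ 78} μ(n) = -3

Compute μ(n) for each 1 ≤ n ≤ 78: μ(1) = 1, μ(2) = -1, μ(3) = -1, μ(4) = 0, μ(5) = -1, μ(6) = 1, μ(7) = -1, μ(8) = 0, μ(9) = 0, μ(10) = 1, μ(11) = -1, μ(12) = 0, μ(13) = -1, μ(14) = 1, μ(15) = 1, μ(16) = 0, μ(17) = -1, μ(18) = 0, μ(19) = -1, μ(20) = 0, μ(21) = 1, μ(22) = 1, μ(23) = -1, μ(24) = 0, μ(25) = 0, μ(26) = 1, μ(27) = 0, μ(28) = 0, μ(29) = -1, μ(30) = -1, μ(31) = -1, μ(32) = 0, μ(33) = 1, μ(34) = 1, μ(35) = 1, μ(36) = 0, μ(37) = -1, μ(38) = 1, μ(39) = 1, μ(40) = 0, μ(41) = -1, μ(42) = -1, μ(43) = -1, μ(44) = 0, μ(45) = 0, μ(46) = 1, μ(47) = -1, μ(48) = 0, μ(49) = 0, μ(50) = 0, μ(51) = 1, μ(52) = 0, μ(53) = -1, μ(54) = 0, μ(55) = 1, μ(56) = 0, μ(57) = 1, μ(58) = 1, μ(59) = -1, μ(60) = 0, μ(61) = -1, μ(62) = 1, μ(63) = 0, μ(64) = 0, μ(65) = 1, μ(66) = -1, μ(67) = -1, μ(68) = 0, μ(69) = 1, μ(70) = -1, μ(71) = -1, μ(72) = 0, μ(73) = -1, μ(74) = 1, μ(75) = 0, μ(76) = 0, μ(77) = 1, μ(78) = -1. Summing all 78 values: -3. (Mertens function M(x) = Σ_{n ≤ x} μ(n); on average M(x) should be small (PNT ⟺ M(x) = o(x)).)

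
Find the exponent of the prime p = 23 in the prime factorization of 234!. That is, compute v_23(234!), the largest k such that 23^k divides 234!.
v_23(234!) = 10

Legendre's formula: v_p(n!) = Σ_{k ≥ 1} ⌊n / p^k⌋. For p = 23, n = 234, the terms are:
  ⌊234/23^1⌋ = ⌊234/23⌋ = 10
(the next term ⌊234/23^2⌋ = 0, terminating the sum). Summing: v_23(234!) = 10 = 10.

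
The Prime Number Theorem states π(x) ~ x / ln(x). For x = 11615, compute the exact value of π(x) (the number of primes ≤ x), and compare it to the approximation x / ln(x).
π(11615) = 1396;  x/ln(x) ≈ 1240.91;  relative error ≈ 11.11%.

Directly count primes up to 11615: π(11615) = 1396. The PNT approximation gives 11615/ln(11615) ≈ 11615/9.36005 ≈ 1240.91. Relative error (π(x) − x/ln(x)) / π(x) ≈ 11.11%; the approximation is known to undercount slightly (Li(x) is a better estimate).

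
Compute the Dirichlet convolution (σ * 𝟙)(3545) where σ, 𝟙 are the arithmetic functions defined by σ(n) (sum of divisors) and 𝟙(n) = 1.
(σ * 𝟙)(3545) = 4977

Divisors of 3545: [1, 5, 709, 3545]. For each d | 3545:
  d = 1: σ(1) · 𝟙(3545/1) = 1 · 1 = 1
  d = 5: σ(5) · 𝟙(3545/5) = 6 · 1 = 6
  d = 709: σ(709) · 𝟙(3545/709) = 710 · 1 = 710
  d = 3545: σ(3545) · 𝟙(3545/3545) = 4260 · 1 = 4260
Summing: (σ * 𝟙)(3545) = 1 + 6 + 710 + 4260 = 4977.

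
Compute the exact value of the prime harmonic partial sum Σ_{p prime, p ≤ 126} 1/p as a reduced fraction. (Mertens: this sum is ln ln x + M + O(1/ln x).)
Σ 1/p = 58472171373748331322981543916880425472323867753/31610054640417607788145206291543662493274686990

π(126) = 30, so the primes ≤ 126 are [2, 3, 5, 7, 11, 13, 17, 19, 23, 29, 31, 37, 41, 43, 47, 53, 59, 61, 67, 71, 73, 79, 83, 89, 97, 101, 103, 107, 109, 113]. Summing 1/p over these primes: 58472171373748331322981543916880425472323867753/31610054640417607788145206291543662493274686990 ≈ 1.8498. Mertens estimate ln ln(126) + 0.2615 ≈ 1.8376.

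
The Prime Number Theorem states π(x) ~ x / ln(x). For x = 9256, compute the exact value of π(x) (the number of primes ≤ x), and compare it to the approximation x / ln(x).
π(9256) = 1146;  x/ln(x) ≈ 1013.46;  relative error ≈ 11.57%.

Directly count primes up to 9256: π(9256) = 1146. The PNT approximation gives 9256/ln(9256) ≈ 9256/9.13303 ≈ 1013.46. Relative error (π(x) − x/ln(x)) / π(x) ≈ 11.57%; the approximation is known to undercount slightly (Li(x) is a better estimate).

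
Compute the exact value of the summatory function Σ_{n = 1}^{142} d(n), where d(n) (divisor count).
Σ_{n ≤ 142} d(n) = 727

Compute d(n) for each 1 ≤ n ≤ 142: d(1) = 1, d(2) = 2, d(3) = 2, d(4) = 3, d(5) = 2, d(6) = 4, d(7) = 2, d(8) = 4, d(9) = 3, d(10) = 4, d(11) = 2, d(12) = 6, d(13) = 2, d(14) = 4, d(15) = 4, d(16) = 5, d(17) = 2, d(18) = 6, d(19) = 2, d(20) = 6, d(21) = 4, d(22) = 4, d(23) = 2, d(24) = 8, d(25) = 3, d(26) = 4, d(27) = 4, d(28) = 6, d(29) = 2, d(30) = 8, d(31) = 2, d(32) = 6, d(33) = 4, d(34) = 4, d(35) = 4, d(36) = 9, d(37) = 2, d(38) = 4, d(39) = 4, d(40) = 8, d(41) = 2, d(42) = 8, d(43) = 2, d(44) = 6, d(45) = 6, d(46) = 4, d(47) = 2, d(48) = 10, d(49) = 3, d(50) = 6, d(51) = 4, d(52) = 6, d(53) = 2, d(54) = 8, d(55) = 4, d(56) = 8, d(57) = 4, d(58) = 4, d(59) = 2, d(60) = 12, d(61) = 2, d(62) = 4, d(63) = 6, d(64) = 7, d(65) = 4, d(66) = 8, d(67) = 2, d(68) = 6, d(69) = 4, d(70) = 8, d(71) = 2, d(72) = 12, d(73) = 2, d(74) = 4, d(75) = 6, d(76) = 6, d(77) = 4, d(78) = 8, d(79) = 2, d(80) = 10, d(81) = 5, d(82) = 4, d(83) = 2, d(84) = 12, d(85) = 4, d(86) = 4, d(87) = 4, d(88) = 8, d(89) = 2, d(90) = 12, d(91) = 4, d(92) = 6, d(93) = 4, d(94) = 4, d(95) = 4, d(96) = 12, d(97) = 2, d(98) = 6, d(99) = 6, d(100) = 9, d(101) = 2, d(102) = 8, d(103) = 2, d(104) = 8, d(105) = 8, d(106) = 4, d(107) = 2, d(108) = 12, d(109) = 2, d(110) = 8, d(111) = 4, d(112) = 10, d(113) = 2, d(114) = 8, d(115) = 4, d(116) = 6, d(117) = 6, d(118) = 4, d(119) = 4, d(120) = 16, d(121) = 3, d(122) = 4, d(123) = 4, d(124) = 6, d(125) = 4, d(126) = 12, d(127) = 2, d(128) = 8, d(129) = 4, d(130) = 8, d(131) = 2, d(132) = 12, d(133) = 4, d(134) = 4, d(135) = 8, d(136) = 8, d(137) = 2, d(138) = 8, d(139) = 2, d(140) = 12, d(141) = 4, d(142) = 4. Summing all 142 values: 727. (Dirichlet's divisor formula: Σ_{n ≤ x} d(n) = x ln(x) + (2γ − 1) x + O(√x). For x = 142, the asymptotic estimate is ≈ 725.66.)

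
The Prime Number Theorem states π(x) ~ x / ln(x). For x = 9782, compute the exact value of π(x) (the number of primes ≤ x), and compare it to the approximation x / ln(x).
π(9782) = 1206;  x/ln(x) ≈ 1064.61;  relative error ≈ 11.72%.

Directly count primes up to 9782: π(9782) = 1206. The PNT approximation gives 9782/ln(9782) ≈ 9782/9.18830 ≈ 1064.61. Relative error (π(x) − x/ln(x)) / π(x) ≈ 11.72%; the approximation is known to undercount slightly (Li(x) is a better estimate).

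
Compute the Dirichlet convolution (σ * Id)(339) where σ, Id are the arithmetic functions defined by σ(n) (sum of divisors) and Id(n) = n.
(σ * Id)(339) = 1589

Divisors of 339: [1, 3, 113, 339]. For each d | 339:
  d = 1: σ(1) · Id(339/1) = 1 · 339 = 339
  d = 3: σ(3) · Id(339/3) = 4 · 113 = 452
  d = 113: σ(113) · Id(339/113) = 114 · 3 = 342
  d = 339: σ(339) · Id(339/339) = 456 · 1 = 456
Summing: (σ * Id)(339) = 339 + 452 + 342 + 456 = 1589.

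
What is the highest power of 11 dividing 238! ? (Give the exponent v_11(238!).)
v_11(238!) = 22

Legendre's formula: v_p(n!) = Σ_{k ≥ 1} ⌊n / p^k⌋. For p = 11, n = 238, the terms are:
  ⌊238/11^1⌋ = ⌊238/11⌋ = 21
  ⌊238/11^2⌋ = ⌊238/121⌋ = 1
(the next term ⌊238/11^3⌋ = 0, terminating the sum). Summing: v_11(238!) = 21 + 1 = 22.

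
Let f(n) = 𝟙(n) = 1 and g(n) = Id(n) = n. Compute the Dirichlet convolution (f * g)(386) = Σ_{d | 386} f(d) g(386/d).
(𝟙 * Id)(386) = 582

Divisors of 386: [1, 2, 193, 386]. For each d | 386:
  d = 1: 𝟙(1) · Id(386/1) = 1 · 386 = 386
  d = 2: 𝟙(2) · Id(386/2) = 1 · 193 = 193
  d = 193: 𝟙(193) · Id(386/193) = 1 · 2 = 2
  d = 386: 𝟙(386) · Id(386/386) = 1 · 1 = 1
Summing: (𝟙 * Id)(386) = 386 + 193 + 2 + 1 = 582.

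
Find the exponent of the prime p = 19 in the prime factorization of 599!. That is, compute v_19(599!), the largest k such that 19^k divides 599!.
v_19(599!) = 32

Legendre's formula: v_p(n!) = Σ_{k ≥ 1} ⌊n / p^k⌋. For p = 19, n = 599, the terms are:
  ⌊599/19^1⌋ = ⌊599/19⌋ = 31
  ⌊599/19^2⌋ = ⌊599/361⌋ = 1
(the next term ⌊599/19^3⌋ = 0, terminating the sum). Summing: v_19(599!) = 31 + 1 = 32.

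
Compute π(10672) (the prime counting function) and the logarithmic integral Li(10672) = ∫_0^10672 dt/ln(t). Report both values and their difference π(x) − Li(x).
π(10672) = 1302;  Li(10672) ≈ 1318.84;  π(x) − Li(x) ≈ -16.84.

Direct count of primes ≤ 10672 gives π(10672) = 1302. Numerical evaluation of the logarithmic integral gives Li(10672) ≈ 1318.84. The difference π(x) − Li(x) ≈ -16.84 is typically negative for small/moderate x (Li(x) overestimates), though Littlewood's theorem shows this sign changes infinitely often.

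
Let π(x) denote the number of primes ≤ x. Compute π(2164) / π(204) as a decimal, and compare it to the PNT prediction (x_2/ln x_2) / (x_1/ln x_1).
π(2164)/π(204) = 326/46 ≈ 7.0870;  PNT prediction ≈ 7.3458.

π(204) = 46 and π(2164) = 326, so π(2164)/π(204) ≈ 7.0870. The PNT-predicted ratio is (2164/ln(2164)) / (204/ln(204)) ≈ 7.3458. The two agree to within a few percent, as expected.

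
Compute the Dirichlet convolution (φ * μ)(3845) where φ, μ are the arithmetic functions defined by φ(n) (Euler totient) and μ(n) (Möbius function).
(φ * μ)(3845) = 2301

Divisors of 3845: [1, 5, 769, 3845]. For each d | 3845:
  d = 1: φ(1) · μ(3845/1) = 1 · 1 = 1
  d = 5: φ(5) · μ(3845/5) = 4 · -1 = -4
  d = 769: φ(769) · μ(3845/769) = 768 · -1 = -768
  d = 3845: φ(3845) · μ(3845/3845) = 3072 · 1 = 3072
Summing: (φ * μ)(3845) = 1 + -4 + -768 + 3072 = 2301.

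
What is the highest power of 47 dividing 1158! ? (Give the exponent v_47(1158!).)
v_47(1158!) = 24

Legendre's formula: v_p(n!) = Σ_{k ≥ 1} ⌊n / p^k⌋. For p = 47, n = 1158, the terms are:
  ⌊1158/47^1⌋ = ⌊1158/47⌋ = 24
(the next term ⌊1158/47^2⌋ = 0, terminating the sum). Summing: v_47(1158!) = 24 = 24.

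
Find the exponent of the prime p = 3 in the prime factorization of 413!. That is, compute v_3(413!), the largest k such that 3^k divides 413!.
v_3(413!) = 203

Legendre's formula: v_p(n!) = Σ_{k ≥ 1} ⌊n / p^k⌋. For p = 3, n = 413, the terms are:
  ⌊413/3^1⌋ = ⌊413/3⌋ = 137
  ⌊413/3^2⌋ = ⌊413/9⌋ = 45
  ⌊413/3^3⌋ = ⌊413/27⌋ = 15
  ⌊413/3^4⌋ = ⌊413/81⌋ = 5
  ⌊413/3^5⌋ = ⌊413/243⌋ = 1
(the next term ⌊413/3^6⌋ = 0, terminating the sum). Summing: v_3(413!) = 137 + 45 + 15 + 5 + 1 = 203.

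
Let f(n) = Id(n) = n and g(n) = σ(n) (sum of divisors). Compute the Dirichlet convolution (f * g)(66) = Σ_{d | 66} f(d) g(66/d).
(Id * σ)(66) = 805

Divisors of 66: [1, 2, 3, 6, 11, 22, 33, 66]. For each d | 66:
  d = 1: Id(1) · σ(66/1) = 1 · 144 = 144
  d = 2: Id(2) · σ(66/2) = 2 · 48 = 96
  d = 3: Id(3) · σ(66/3) = 3 · 36 = 108
  d = 6: Id(6) · σ(66/6) = 6 · 12 = 72
  d = 11: Id(11) · σ(66/11) = 11 · 12 = 132
  d = 22: Id(22) · σ(66/22) = 22 · 4 = 88
  d = 33: Id(33) · σ(66/33) = 33 · 3 = 99
  d = 66: Id(66) · σ(66/66) = 66 · 1 = 66
Summing: (Id * σ)(66) = 144 + 96 + 108 + 72 + 132 + 88 + 99 + 66 = 805.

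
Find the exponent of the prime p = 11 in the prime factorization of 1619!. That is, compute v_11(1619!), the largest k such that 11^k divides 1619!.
v_11(1619!) = 161

Legendre's formula: v_p(n!) = Σ_{k ≥ 1} ⌊n / p^k⌋. For p = 11, n = 1619, the terms are:
  ⌊1619/11^1⌋ = ⌊1619/11⌋ = 147
  ⌊1619/11^2⌋ = ⌊1619/121⌋ = 13
  ⌊1619/11^3⌋ = ⌊1619/1331⌋ = 1
(the next term ⌊1619/11^4⌋ = 0, terminating the sum). Summing: v_11(1619!) = 147 + 13 + 1 = 161.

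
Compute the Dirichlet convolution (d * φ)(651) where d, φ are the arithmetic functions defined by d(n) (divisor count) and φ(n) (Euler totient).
(d * φ)(651) = 1024

Divisors of 651: [1, 3, 7, 21, 31, 93, 217, 651]. For each d | 651:
  d = 1: d(1) · φ(651/1) = 1 · 360 = 360
  d = 3: d(3) · φ(651/3) = 2 · 180 = 360
  d = 7: d(7) · φ(651/7) = 2 · 60 = 120
  d = 21: d(21) · φ(651/21) = 4 · 30 = 120
  d = 31: d(31) · φ(651/31) = 2 · 12 = 24
  d = 93: d(93) · φ(651/93) = 4 · 6 = 24
  d = 217: d(217) · φ(651/217) = 4 · 2 = 8
  d = 651: d(651) · φ(651/651) = 8 · 1 = 8
Summing: (d * φ)(651) = 360 + 360 + 120 + 120 + 24 + 24 + 8 + 8 = 1024.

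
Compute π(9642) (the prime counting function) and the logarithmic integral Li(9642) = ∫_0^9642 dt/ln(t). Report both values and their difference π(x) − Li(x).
π(9642) = 1190;  Li(9642) ≈ 1207.19;  π(x) − Li(x) ≈ -17.19.

Direct count of primes ≤ 9642 gives π(9642) = 1190. Numerical evaluation of the logarithmic integral gives Li(9642) ≈ 1207.19. The difference π(x) − Li(x) ≈ -17.19 is typically negative for small/moderate x (Li(x) overestimates), though Littlewood's theorem shows this sign changes infinitely often.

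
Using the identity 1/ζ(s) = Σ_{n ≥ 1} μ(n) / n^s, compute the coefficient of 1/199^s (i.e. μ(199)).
μ(199) = -1

Factor n = 199 = 199. μ(n) = 0 if any exponent ≥ 2 (not squarefree); otherwise μ(n) = (−1)^{ω(n)} where ω(n) is the number of distinct prime factors. Applying: μ(199) = -1.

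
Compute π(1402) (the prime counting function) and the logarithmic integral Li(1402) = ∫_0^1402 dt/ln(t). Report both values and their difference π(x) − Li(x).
π(1402) = 222;  Li(1402) ≈ 234.35;  π(x) − Li(x) ≈ -12.35.

Direct count of primes ≤ 1402 gives π(1402) = 222. Numerical evaluation of the logarithmic integral gives Li(1402) ≈ 234.35. The difference π(x) − Li(x) ≈ -12.35 is typically negative for small/moderate x (Li(x) overestimates), though Littlewood's theorem shows this sign changes infinitely often.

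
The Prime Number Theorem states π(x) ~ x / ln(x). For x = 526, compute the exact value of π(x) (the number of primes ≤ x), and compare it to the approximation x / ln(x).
π(526) = 99;  x/ln(x) ≈ 83.95;  relative error ≈ 15.20%.

Directly count primes up to 526: π(526) = 99. The PNT approximation gives 526/ln(526) ≈ 526/6.26530 ≈ 83.95. Relative error (π(x) − x/ln(x)) / π(x) ≈ 15.20%; the approximation is known to undercount slightly (Li(x) is a better estimate).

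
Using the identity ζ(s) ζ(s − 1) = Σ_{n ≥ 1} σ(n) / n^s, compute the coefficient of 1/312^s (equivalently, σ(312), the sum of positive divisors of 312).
σ(312) = 840

In the product (Σ m^0/m^s)(Σ k / k^s) = Σ (Σ_{d | n} d) / n^s, the coefficient of 1/n^s is σ(n) = Σ_{d | n} d. For n = 312, divisors are [1, 2, 3, 4, 6, 8, 12, 13, 24, 26, 39, 52, 78, 104, 156, 312]; summing: σ(312) = 840.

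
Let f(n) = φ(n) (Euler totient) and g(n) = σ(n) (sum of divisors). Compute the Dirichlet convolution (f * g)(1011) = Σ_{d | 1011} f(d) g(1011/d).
(φ * σ)(1011) = 4044

Divisors of 1011: [1, 3, 337, 1011]. For each d | 1011:
  d = 1: φ(1) · σ(1011/1) = 1 · 1352 = 1352
  d = 3: φ(3) · σ(1011/3) = 2 · 338 = 676
  d = 337: φ(337) · σ(1011/337) = 336 · 4 = 1344
  d = 1011: φ(1011) · σ(1011/1011) = 672 · 1 = 672
Summing: (φ * σ)(1011) = 1352 + 676 + 1344 + 672 = 4044.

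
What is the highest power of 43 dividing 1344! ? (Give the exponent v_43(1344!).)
v_43(1344!) = 31

Legendre's formula: v_p(n!) = Σ_{k ≥ 1} ⌊n / p^k⌋. For p = 43, n = 1344, the terms are:
  ⌊1344/43^1⌋ = ⌊1344/43⌋ = 31
(the next term ⌊1344/43^2⌋ = 0, terminating the sum). Summing: v_43(1344!) = 31 = 31.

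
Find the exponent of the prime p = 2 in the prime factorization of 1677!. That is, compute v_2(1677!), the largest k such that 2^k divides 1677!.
v_2(1677!) = 1671

Legendre's formula: v_p(n!) = Σ_{k ≥ 1} ⌊n / p^k⌋. For p = 2, n = 1677, the terms are:
  ⌊1677/2^1⌋ = ⌊1677/2⌋ = 838
  ⌊1677/2^2⌋ = ⌊1677/4⌋ = 419
  ⌊1677/2^3⌋ = ⌊1677/8⌋ = 209
  ⌊1677/2^4⌋ = ⌊1677/16⌋ = 104
  ⌊1677/2^5⌋ = ⌊1677/32⌋ = 52
  ⌊1677/2^6⌋ = ⌊1677/64⌋ = 26
  ⌊1677/2^7⌋ = ⌊1677/128⌋ = 13
  ⌊1677/2^8⌋ = ⌊1677/256⌋ = 6
  ⌊1677/2^9⌋ = ⌊1677/512⌋ = 3
  ⌊1677/2^10⌋ = ⌊1677/1024⌋ = 1
(the next term ⌊1677/2^11⌋ = 0, terminating the sum). Summing: v_2(1677!) = 838 + 419 + 209 + 104 + 52 + 26 + 13 + 6 + 3 + 1 = 1671.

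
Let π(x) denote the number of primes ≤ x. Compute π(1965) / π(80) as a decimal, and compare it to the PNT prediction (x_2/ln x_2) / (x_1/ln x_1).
π(1965)/π(80) = 297/22 ≈ 13.5000;  PNT prediction ≈ 14.1936.

π(80) = 22 and π(1965) = 297, so π(1965)/π(80) ≈ 13.5000. The PNT-predicted ratio is (1965/ln(1965)) / (80/ln(80)) ≈ 14.1936. The two agree to within a few percent, as expected.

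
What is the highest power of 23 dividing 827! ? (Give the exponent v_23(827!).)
v_23(827!) = 36

Legendre's formula: v_p(n!) = Σ_{k ≥ 1} ⌊n / p^k⌋. For p = 23, n = 827, the terms are:
  ⌊827/23^1⌋ = ⌊827/23⌋ = 35
  ⌊827/23^2⌋ = ⌊827/529⌋ = 1
(the next term ⌊827/23^3⌋ = 0, terminating the sum). Summing: v_23(827!) = 35 + 1 = 36.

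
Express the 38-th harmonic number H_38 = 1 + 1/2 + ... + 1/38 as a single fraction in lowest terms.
H_38 = 2053580969474233/485721041551200

Direct summation: H_38 = 1 + 1/2 + ... + 1/38. The least common denominator is lcm(1, ..., 38) = 5342931457063200; over this denominator the numerator is 5342931457063200 + 2671465728531600 + 1780977152354400 + 1335732864265800 + 1068586291412640 + 890488576177200 + 763275922437600 + 667866432132900 + 593659050784800 + 534293145706320 + 485721041551200 + 445244288088600 + 410994727466400 + 381637961218800 + 356195430470880 + 333933216066450 + 314290085709600 + 296829525392400 + 281206918792800 + 267146572853160 + 254425307479200 + 242860520775600 + 232301367698400 + 222622144044300 + 213717258282528 + 205497363733200 + 197886350261600 + 190818980609400 + 184239015760800 + 178097715235440 + 172352627647200 + 166966608033225 + 161907013850400 + 157145042854800 + 152655184487520 + 148414762696200 + 144403552893600 + 140603459396400 = 22589390664216563, so H_38 = 22589390664216563/5342931457063200; reducing by gcd(22589390664216563, 5342931457063200) = 11 gives 2053580969474233/485721041551200 ≈ 4.22790. (The PNT-adjacent estimate ln(38) + γ ≈ 4.21480 matches within O(1/n).)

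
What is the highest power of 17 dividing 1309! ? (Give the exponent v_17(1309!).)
v_17(1309!) = 81

Legendre's formula: v_p(n!) = Σ_{k ≥ 1} ⌊n / p^k⌋. For p = 17, n = 1309, the terms are:
  ⌊1309/17^1⌋ = ⌊1309/17⌋ = 77
  ⌊1309/17^2⌋ = ⌊1309/289⌋ = 4
(the next term ⌊1309/17^3⌋ = 0, terminating the sum). Summing: v_17(1309!) = 77 + 4 = 81.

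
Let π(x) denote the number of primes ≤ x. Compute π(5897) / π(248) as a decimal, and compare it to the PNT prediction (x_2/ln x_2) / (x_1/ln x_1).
π(5897)/π(248) = 776/53 ≈ 14.6415;  PNT prediction ≈ 15.0998.

π(248) = 53 and π(5897) = 776, so π(5897)/π(248) ≈ 14.6415. The PNT-predicted ratio is (5897/ln(5897)) / (248/ln(248)) ≈ 15.0998. The two agree to within a few percent, as expected.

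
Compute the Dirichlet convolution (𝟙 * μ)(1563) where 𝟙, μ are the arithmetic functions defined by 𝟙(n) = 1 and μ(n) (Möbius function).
(𝟙 * μ)(1563) = 0

Divisors of 1563: [1, 3, 521, 1563]. For each d | 1563:
  d = 1: 𝟙(1) · μ(1563/1) = 1 · 1 = 1
  d = 3: 𝟙(3) · μ(1563/3) = 1 · -1 = -1
  d = 521: 𝟙(521) · μ(1563/521) = 1 · -1 = -1
  d = 1563: 𝟙(1563) · μ(1563/1563) = 1 · 1 = 1
Summing: (𝟙 * μ)(1563) = 1 + -1 + -1 + 1 = 0.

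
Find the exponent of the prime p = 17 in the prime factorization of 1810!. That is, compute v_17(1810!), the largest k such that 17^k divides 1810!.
v_17(1810!) = 112

Legendre's formula: v_p(n!) = Σ_{k ≥ 1} ⌊n / p^k⌋. For p = 17, n = 1810, the terms are:
  ⌊1810/17^1⌋ = ⌊1810/17⌋ = 106
  ⌊1810/17^2⌋ = ⌊1810/289⌋ = 6
(the next term ⌊1810/17^3⌋ = 0, terminating the sum). Summing: v_17(1810!) = 106 + 6 = 112.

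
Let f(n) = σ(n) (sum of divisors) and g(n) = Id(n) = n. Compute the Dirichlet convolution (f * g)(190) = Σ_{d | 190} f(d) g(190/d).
(σ * Id)(190) = 2145

Divisors of 190: [1, 2, 5, 10, 19, 38, 95, 190]. For each d | 190:
  d = 1: σ(1) · Id(190/1) = 1 · 190 = 190
  d = 2: σ(2) · Id(190/2) = 3 · 95 = 285
  d = 5: σ(5) · Id(190/5) = 6 · 38 = 228
  d = 10: σ(10) · Id(190/10) = 18 · 19 = 342
  d = 19: σ(19) · Id(190/19) = 20 · 10 = 200
  d = 38: σ(38) · Id(190/38) = 60 · 5 = 300
  d = 95: σ(95) · Id(190/95) = 120 · 2 = 240
  d = 190: σ(190) · Id(190/190) = 360 · 1 = 360
Summing: (σ * Id)(190) = 190 + 285 + 228 + 342 + 200 + 300 + 240 + 360 = 2145.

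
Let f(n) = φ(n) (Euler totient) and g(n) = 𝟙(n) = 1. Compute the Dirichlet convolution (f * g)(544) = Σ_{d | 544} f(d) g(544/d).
(φ * 𝟙)(544) = 544

Divisors of 544: [1, 2, 4, 8, 16, 17, 32, 34, 68, 136, 272, 544]. For each d | 544:
  d = 1: φ(1) · 𝟙(544/1) = 1 · 1 = 1
  d = 2: φ(2) · 𝟙(544/2) = 1 · 1 = 1
  d = 4: φ(4) · 𝟙(544/4) = 2 · 1 = 2
  d = 8: φ(8) · 𝟙(544/8) = 4 · 1 = 4
  d = 16: φ(16) · 𝟙(544/16) = 8 · 1 = 8
  d = 17: φ(17) · 𝟙(544/17) = 16 · 1 = 16
  d = 32: φ(32) · 𝟙(544/32) = 16 · 1 = 16
  d = 34: φ(34) · 𝟙(544/34) = 16 · 1 = 16
  d = 68: φ(68) · 𝟙(544/68) = 32 · 1 = 32
  d = 136: φ(136) · 𝟙(544/136) = 64 · 1 = 64
  d = 272: φ(272) · 𝟙(544/272) = 128 · 1 = 128
  d = 544: φ(544) · 𝟙(544/544) = 256 · 1 = 256
Summing: (φ * 𝟙)(544) = 1 + 1 + 2 + 4 + 8 + 16 + 16 + 16 + 32 + 64 + 128 + 256 = 544.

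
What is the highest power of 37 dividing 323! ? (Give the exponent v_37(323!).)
v_37(323!) = 8

Legendre's formula: v_p(n!) = Σ_{k ≥ 1} ⌊n / p^k⌋. For p = 37, n = 323, the terms are:
  ⌊323/37^1⌋ = ⌊323/37⌋ = 8
(the next term ⌊323/37^2⌋ = 0, terminating the sum). Summing: v_37(323!) = 8 = 8.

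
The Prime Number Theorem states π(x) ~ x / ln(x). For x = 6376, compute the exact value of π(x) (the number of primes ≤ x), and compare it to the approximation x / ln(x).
π(6376) = 831;  x/ln(x) ≈ 727.83;  relative error ≈ 12.42%.

Directly count primes up to 6376: π(6376) = 831. The PNT approximation gives 6376/ln(6376) ≈ 6376/8.76030 ≈ 727.83. Relative error (π(x) − x/ln(x)) / π(x) ≈ 12.42%; the approximation is known to undercount slightly (Li(x) is a better estimate).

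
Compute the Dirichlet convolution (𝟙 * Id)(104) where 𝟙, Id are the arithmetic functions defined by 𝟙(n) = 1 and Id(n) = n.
(𝟙 * Id)(104) = 210

Divisors of 104: [1, 2, 4, 8, 13, 26, 52, 104]. For each d | 104:
  d = 1: 𝟙(1) · Id(104/1) = 1 · 104 = 104
  d = 2: 𝟙(2) · Id(104/2) = 1 · 52 = 52
  d = 4: 𝟙(4) · Id(104/4) = 1 · 26 = 26
  d = 8: 𝟙(8) · Id(104/8) = 1 · 13 = 13
  d = 13: 𝟙(13) · Id(104/13) = 1 · 8 = 8
  d = 26: 𝟙(26) · Id(104/26) = 1 · 4 = 4
  d = 52: 𝟙(52) · Id(104/52) = 1 · 2 = 2
  d = 104: 𝟙(104) · Id(104/104) = 1 · 1 = 1
Summing: (𝟙 * Id)(104) = 104 + 52 + 26 + 13 + 8 + 4 + 2 + 1 = 210.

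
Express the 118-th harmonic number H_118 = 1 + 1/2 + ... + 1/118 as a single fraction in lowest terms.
H_118 = 93018884434841482250701215017315081260434614082769/17379782769567790172972927968296006432665936992320

Direct summation: H_118 = 1 + 1/2 + ... + 1/118. The least common denominator is lcm(1, ..., 118) = 955888052326228459513511038256280353796626534577600; over this denominator the numerator is 955888052326228459513511038256280353796626534577600 + 477944026163114229756755519128140176898313267288800 + 318629350775409486504503679418760117932208844859200 + 238972013081557114878377759564070088449156633644400 + 191177610465245691902702207651256070759325306915520 + 159314675387704743252251839709380058966104422429600 + 136555436046604065644787291179468621970946647796800 + 119486006540778557439188879782035044224578316822200 + 106209783591803162168167893139586705977402948286400 + 95588805232622845951351103825628035379662653457760 + 86898913847838950864864639841480032163329684961600 + 79657337693852371626125919854690029483052211214800 + 73529850178940650731808541404329257984355887275200 + 68277718023302032822393645589734310985473323898400 + 63725870155081897300900735883752023586441768971840 + 59743003270389278719594439891017522112289158411100 + 56228708960366379971383002250369432576272149092800 + 53104891795901581084083946569793352988701474143200 + 50309897490854129448079528329277913357717186030400 + 47794402616311422975675551912814017689831326728880 + 45518478682201355214929097059822873990315549265600 + 43449456923919475432432319920740016081664842480800 + 41560350101140367804935262532881754512896805851200 + 39828668846926185813062959927345014741526105607400 + 38235522093049138380540441530251214151865061383104 + 36764925089470325365904270702164628992177943637600 + 35403261197267720722722631046528901992467649428800 + 34138859011651016411196822794867155492736661949200 + 32961656976766498603914173732975184613676777054400 + 31862935077540948650450367941876011793220884485920 + 30835098462136401919790678653428398509568597889600 + 29871501635194639359797219945508761056144579205550 + 28966304615946316954954879947160010721109894987200 + 28114354480183189985691501125184716288136074546400 + 27311087209320813128957458235893724394189329559360 + 26552445897950790542041973284896676494350737071600 + 25834812225033201608473271304223793345854771204800 + 25154948745427064724039764164638956678858593015200 + 24509950059646883577269513801443085994785295758400 + 23897201308155711487837775956407008844915663364440 + 23314342739664108768622220445275130580405525233600 + 22759239341100677607464548529911436995157774632800 + 22229954705261126965430489261773961716200617083200 + 21724728461959737716216159960370008040832421240400 + 21241956718360632433633578627917341195480589657280 + 20780175050570183902467631266440877256448402925600 + 20338043666515499138585341239495326676523968820800 + 19914334423463092906531479963672507370763052803700 + 19507919435229152234969613025638374567278092542400 + 19117761046524569190270220765125607075932530691552 + 18742902986788793323794334083456477525424049697600 + 18382462544735162682952135351082314496088971818800 + 18035623628796763387047378080307176486728802539200 + 17701630598633860361361315523264450996233824714400 + 17379782769567790172972927968296006432665936992320 + 17069429505825508205598411397433577746368330974600 + 16769965830284709816026509443092637785905728676800 + 16480828488383249301957086866487592306838388527200 + 16201492412308956940906966750106446674519093806400 + 15931467538770474325225183970938005896610442242960 + 15670295939774237041205098987807874652403713681600 + 15417549231068200959895339326714199254784298944800 + 15172826227400451738309699019940957996771849755200 + 14935750817597319679898609972754380528072289602775 + 14705970035788130146361708280865851596871177455040 + 14483152307973158477477439973580005360554947493600 + 14266985855615350141992702063526572444725769172800 + 14057177240091594992845750562592358144068037273200 + 13853450033713455934978420844293918170965601950400 + 13655543604660406564478729117946862197094664779680 + 13463212004594767035401563919102540194318683585600 + 13276222948975395271020986642448338247175368535800 + 13094356881181211774157685455565484298583925131200 + 12917406112516600804236635652111896672927385602400 + 12745174031016379460180147176750404717288353794368 + 12577474372713532362019882082319478339429296507600 + 12414130549691278694980662834497147451904240708800 + 12254975029823441788634756900721542997392647879200 + 12099848763623145057133051117168105744261095374400 + 11948600654077855743918887978203504422457831682220 + 11801087065755906907574210348842967330822549809600 + 11657171369832054384311110222637565290202762616800 + 11516723522002752524259169135617835587911163067200 + 11379619670550338803732274264955718497578887316400 + 11245741792073275994276600450073886515254429818560 + 11114977352630563482715244630886980858100308541600 + 10987218992255499534638057910991728204558925684800 + 10862364230979868858108079980185004020416210620200 + 10740315194676724264196753238834610716816028478400 + 10620978359180316216816789313958670597740294828640 + 10504264311277235818829791629189893997765126753600 + 10390087525285091951233815633220438628224201462800 + 10278366154045467306596892884476132836522865963200 + 10169021833257749569292670619747663338261984410400 + 10061979498170825889615905665855582671543437206080 + 9957167211731546453265739981836253685381526401850 + 9854516003363179994984649878930725296872438500800 + 9753959717614576117484806512819187283639046271200 + 9655434871982105651651626649053336907036631662400 + 9558880523262284595135110382562803537966265345776 + 9464238141843846133797138992636439146501252817600 + 9371451493394396661897167041728238762712024848800 + 9280466527439111257412728526760003434918704219200 + 9191231272367581341476067675541157248044485909400 + 9103695736440271042985819411964574798063109853120 + 9017811814398381693523689040153588243364401269600 + 8933533199310546350593561105198881811183425556800 + 8850815299316930180680657761632225498116912357200 + 8769615158956224399206523286754865631161711326400 + 8689891384783895086486463984148003216332968496160 + 8611604075011067202824423768074597781951590401600 + 8534714752912754102799205698716788873184165487300 + 8459186303771933270031071135011330564571916235200 + 8384982915142354908013254721546318892952864338400 + 8312070020228073560987052506576350902579361170240 + 8240414244191624650978543433243796153419194263600 + 8169983353215627859089837933814361998261765252800 + 8100746206154478470453483375053223337259546903200 = 5116038643916281523788566825952329469323903774552295, so H_118 = 5116038643916281523788566825952329469323903774552295/955888052326228459513511038256280353796626534577600; reducing by gcd(5116038643916281523788566825952329469323903774552295, 955888052326228459513511038256280353796626534577600) = 55 gives 93018884434841482250701215017315081260434614082769/17379782769567790172972927968296006432665936992320 ≈ 5.35213. (The PNT-adjacent estimate ln(118) + γ ≈ 5.34790 matches within O(1/n).)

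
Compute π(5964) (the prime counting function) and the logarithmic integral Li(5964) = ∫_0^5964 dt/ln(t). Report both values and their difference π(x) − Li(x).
π(5964) = 781;  Li(5964) ≈ 796.27;  π(x) − Li(x) ≈ -15.27.

Direct count of primes ≤ 5964 gives π(5964) = 781. Numerical evaluation of the logarithmic integral gives Li(5964) ≈ 796.27. The difference π(x) − Li(x) ≈ -15.27 is typically negative for small/moderate x (Li(x) overestimates), though Littlewood's theorem shows this sign changes infinitely often.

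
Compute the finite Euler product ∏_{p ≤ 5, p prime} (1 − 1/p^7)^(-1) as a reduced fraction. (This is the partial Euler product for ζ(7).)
∏ = 2733750000/2711117641

The primes p ≤ 5 are [2, 3, 5]. For each prime, (1 − 1/p^7)^(-1) = p^7 / (p^7 − 1). The product is (1 − 1/2^7)^(-1), (1 − 1/3^7)^(-1), (1 − 1/5^7)^(-1) = ∏ p^7 / (p^7 − 1) = 2733750000/2711117641.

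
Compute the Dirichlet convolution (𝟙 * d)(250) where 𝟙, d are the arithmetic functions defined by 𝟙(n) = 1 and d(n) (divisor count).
(𝟙 * d)(250) = 30

Divisors of 250: [1, 2, 5, 10, 25, 50, 125, 250]. For each d | 250:
  d = 1: 𝟙(1) · d(250/1) = 1 · 8 = 8
  d = 2: 𝟙(2) · d(250/2) = 1 · 4 = 4
  d = 5: 𝟙(5) · d(250/5) = 1 · 6 = 6
  d = 10: 𝟙(10) · d(250/10) = 1 · 3 = 3
  d = 25: 𝟙(25) · d(250/25) = 1 · 4 = 4
  d = 50: 𝟙(50) · d(250/50) = 1 · 2 = 2
  d = 125: 𝟙(125) · d(250/125) = 1 · 2 = 2
  d = 250: 𝟙(250) · d(250/250) = 1 · 1 = 1
Summing: (𝟙 * d)(250) = 8 + 4 + 6 + 3 + 4 + 2 + 2 + 1 = 30.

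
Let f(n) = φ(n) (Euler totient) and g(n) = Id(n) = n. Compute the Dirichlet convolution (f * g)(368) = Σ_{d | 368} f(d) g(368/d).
(φ * Id)(368) = 2160

Divisors of 368: [1, 2, 4, 8, 16, 23, 46, 92, 184, 368]. For each d | 368:
  d = 1: φ(1) · Id(368/1) = 1 · 368 = 368
  d = 2: φ(2) · Id(368/2) = 1 · 184 = 184
  d = 4: φ(4) · Id(368/4) = 2 · 92 = 184
  d = 8: φ(8) · Id(368/8) = 4 · 46 = 184
  d = 16: φ(16) · Id(368/16) = 8 · 23 = 184
  d = 23: φ(23) · Id(368/23) = 22 · 16 = 352
  d = 46: φ(46) · Id(368/46) = 22 · 8 = 176
  d = 92: φ(92) · Id(368/92) = 44 · 4 = 176
  d = 184: φ(184) · Id(368/184) = 88 · 2 = 176
  d = 368: φ(368) · Id(368/368) = 176 · 1 = 176
Summing: (φ * Id)(368) = 368 + 184 + 184 + 184 + 184 + 352 + 176 + 176 + 176 + 176 = 2160.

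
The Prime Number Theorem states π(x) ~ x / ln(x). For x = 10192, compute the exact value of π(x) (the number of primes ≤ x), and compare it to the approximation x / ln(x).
π(10192) = 1251;  x/ln(x) ≈ 1104.30;  relative error ≈ 11.73%.

Directly count primes up to 10192: π(10192) = 1251. The PNT approximation gives 10192/ln(10192) ≈ 10192/9.22936 ≈ 1104.30. Relative error (π(x) − x/ln(x)) / π(x) ≈ 11.73%; the approximation is known to undercount slightly (Li(x) is a better estimate).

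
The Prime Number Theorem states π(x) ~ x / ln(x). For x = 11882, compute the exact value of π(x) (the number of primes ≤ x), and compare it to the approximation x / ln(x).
π(11882) = 1423;  x/ln(x) ≈ 1266.36;  relative error ≈ 11.01%.

Directly count primes up to 11882: π(11882) = 1423. The PNT approximation gives 11882/ln(11882) ≈ 11882/9.38278 ≈ 1266.36. Relative error (π(x) − x/ln(x)) / π(x) ≈ 11.01%; the approximation is known to undercount slightly (Li(x) is a better estimate).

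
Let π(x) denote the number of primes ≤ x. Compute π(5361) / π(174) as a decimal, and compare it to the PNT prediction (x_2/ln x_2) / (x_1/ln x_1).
π(5361)/π(174) = 708/40 ≈ 17.7000;  PNT prediction ≈ 18.5110.

π(174) = 40 and π(5361) = 708, so π(5361)/π(174) ≈ 17.7000. The PNT-predicted ratio is (5361/ln(5361)) / (174/ln(174)) ≈ 18.5110. The two agree to within a few percent, as expected.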